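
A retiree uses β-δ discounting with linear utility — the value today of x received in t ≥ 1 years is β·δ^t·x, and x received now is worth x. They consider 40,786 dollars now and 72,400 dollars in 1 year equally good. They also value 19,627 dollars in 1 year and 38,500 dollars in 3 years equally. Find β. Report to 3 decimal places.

The second indifference involves only future payoffs, so β cancels: β·δ^1·19627 = β·δ^3·38500, giving δ^2 = 19627/38500 = 0.50979, so δ = 0.71400.
Now use the now-vs-future pair: 40786 = β·δ·72400 gives β = 40786/(0.71400·72400) ≈ 0.789.

β ≈ 0.789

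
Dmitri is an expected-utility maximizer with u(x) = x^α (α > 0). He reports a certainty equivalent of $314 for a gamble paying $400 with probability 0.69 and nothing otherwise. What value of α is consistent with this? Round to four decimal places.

The lottery's expected utility is 0.69·u(400) + 0.31·u(0) = 0.69·400^α (since u(0) = 0 for α > 0).
Equating: 314^α = 0.69·400^α, i.e. 0.7850^α = 0.69.
Take logs: α = ln 0.69 / ln(314/400) ≈ 1.532868.

α ≈ 1.5329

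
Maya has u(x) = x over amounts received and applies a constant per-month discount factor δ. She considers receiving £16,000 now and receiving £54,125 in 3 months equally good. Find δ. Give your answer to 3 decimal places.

Equating discounted utilities: u(16000) = δ^3·u(54125) ⇒ δ^3 = u(16000)/u(54125).
With u(x) = x: δ^3 = 16000/54125 = 0.29561.
So δ = 0.29561^(1/3) ≈ 0.666.

δ ≈ 0.666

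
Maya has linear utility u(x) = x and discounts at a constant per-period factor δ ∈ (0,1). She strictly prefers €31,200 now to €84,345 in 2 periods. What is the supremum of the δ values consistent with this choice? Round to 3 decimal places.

The preference means 31200 > δ^2·84345.
So δ^2 < 31200/84345 = 0.36991; taking the square root of both positive sides preserves the inequality.
δ < (31200/84345)^(1/2) ≈ 0.608.

δ < 0.608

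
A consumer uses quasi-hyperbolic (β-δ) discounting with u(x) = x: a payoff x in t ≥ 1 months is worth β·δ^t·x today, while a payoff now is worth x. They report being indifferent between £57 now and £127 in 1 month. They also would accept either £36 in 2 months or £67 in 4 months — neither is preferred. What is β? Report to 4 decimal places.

Both payoffs in the second observation are in the future, so β drops out: δ^2·36 = δ^4·67 ⇒ δ^2 = 36/67 = 0.53731, so δ = 0.73302.
The first indifference: 57 = β·δ·127, so β = 57/(δ·127) = 57/(0.73302·127) ≈ 0.6123.

β ≈ 0.6123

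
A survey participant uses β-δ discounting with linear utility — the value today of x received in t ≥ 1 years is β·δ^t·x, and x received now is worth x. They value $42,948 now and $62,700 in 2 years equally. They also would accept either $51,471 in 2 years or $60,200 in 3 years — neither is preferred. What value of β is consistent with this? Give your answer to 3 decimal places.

The second indifference involves only future payoffs, so β cancels: β·δ^2·51471 = β·δ^3·60200, giving δ = 51471/60200 = 0.85500.
The first indifference: 42948 = β·δ^2·62700, so β = 42948/(δ^2·62700) = 42948/(0.73102·62700) ≈ 0.937.

β ≈ 0.937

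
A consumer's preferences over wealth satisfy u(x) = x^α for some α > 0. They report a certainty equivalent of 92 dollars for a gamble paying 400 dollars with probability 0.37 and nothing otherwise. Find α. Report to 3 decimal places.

EU(lottery) = 0.37·400^α + 0.63·0 = 0.37·400^α.
Indifference: 92^α = 0.37·400^α, so (92/400)^α = 0.37.
Take logs: α = ln 0.37 / ln(92/400) ≈ 0.67651.

α ≈ 0.677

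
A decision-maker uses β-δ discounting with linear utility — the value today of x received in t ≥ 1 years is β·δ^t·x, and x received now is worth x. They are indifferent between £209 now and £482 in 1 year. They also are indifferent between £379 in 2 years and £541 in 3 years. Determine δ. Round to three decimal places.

δ ≈ 0.701

Both payoffs in the second observation are in the future, so β drops out: δ^2·379 = δ^3·541 ⇒ δ = 379/541 = 0.70055.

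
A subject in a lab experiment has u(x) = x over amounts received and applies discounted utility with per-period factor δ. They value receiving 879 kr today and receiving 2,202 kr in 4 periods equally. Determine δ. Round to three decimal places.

Equating discounted utilities: u(879) = δ^4·u(2202) ⇒ δ^4 = u(879)/u(2202).
With u(x) = x: δ^4 = 879/2202 = 0.39918.
Hence δ = (0.39918)^(1/4) = 0.79486.

δ ≈ 0.795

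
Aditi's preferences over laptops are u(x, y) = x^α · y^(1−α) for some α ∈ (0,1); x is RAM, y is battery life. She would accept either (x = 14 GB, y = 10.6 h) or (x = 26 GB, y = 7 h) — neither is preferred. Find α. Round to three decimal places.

The Cobb–Douglas utilities coincide, so 14^α·10.6^(1−α) = 26^α·7^(1−α).
(14/26)^α = (7/10.6)^(1−α); take logs: α·ln(14/26) = (1−α)·ln(7/10.6), i.e. α·-0.619039 = (1−α)·-0.414944.
Thus α·(-1.033983) = -0.414944, so α = -0.414944/-1.033983 ≈ 0.401.

α ≈ 0.401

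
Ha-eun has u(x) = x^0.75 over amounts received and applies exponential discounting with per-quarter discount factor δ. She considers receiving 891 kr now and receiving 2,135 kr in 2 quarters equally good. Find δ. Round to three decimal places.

Equating discounted utilities: u(891) = δ^2·u(2135) ⇒ δ^2 = u(891)/u(2135).
With u(x) = x^0.75: δ^2 = 891^0.75/2135^0.75 = (891/2135)^0.75 = 0.51923.
Hence δ = (0.51923)^(1/2) = 0.72058.

δ ≈ 0.721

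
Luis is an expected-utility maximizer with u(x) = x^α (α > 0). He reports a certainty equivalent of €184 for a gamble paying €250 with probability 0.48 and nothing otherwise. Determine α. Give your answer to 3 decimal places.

The lottery's expected utility is 0.48·u(250) + 0.52·u(0) = 0.48·250^α (since u(0) = 0 for α > 0).
Indifference: 184^α = 0.48·250^α, so (184/250)^α = 0.48.
α = ln(0.48) / ln(184/250) = -0.733969/-0.306525 ≈ 2.394.

α ≈ 2.394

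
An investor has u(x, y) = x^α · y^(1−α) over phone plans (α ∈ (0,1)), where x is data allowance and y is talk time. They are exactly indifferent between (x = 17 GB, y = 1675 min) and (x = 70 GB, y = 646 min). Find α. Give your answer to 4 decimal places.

α ≈ 0.4023

Set the two utilities equal: 17^α·1675^(1−α) = 70^α·646^(1−α).
Taking logs: α·ln 17 + (1−α)·ln 1675 = α·ln 70 + (1−α)·ln 646, i.e. α·-1.4152819 = (1−α)·-0.9527689.
Thus α·(-2.3680508) = -0.9527689, so α = -0.9527689/-2.3680508 ≈ 0.4023.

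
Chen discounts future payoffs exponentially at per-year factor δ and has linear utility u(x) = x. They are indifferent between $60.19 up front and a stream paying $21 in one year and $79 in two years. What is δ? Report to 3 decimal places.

The stream is worth 21δ + 79δ² today, so 21δ + 79δ² = 60.19.
That is, 79δ² + 21δ − 60.19 = 0, a quadratic in δ.
By the quadratic formula (taking the positive root), δ = (−21 + √19461.04) / 158 ≈ 0.750.

δ ≈ 0.750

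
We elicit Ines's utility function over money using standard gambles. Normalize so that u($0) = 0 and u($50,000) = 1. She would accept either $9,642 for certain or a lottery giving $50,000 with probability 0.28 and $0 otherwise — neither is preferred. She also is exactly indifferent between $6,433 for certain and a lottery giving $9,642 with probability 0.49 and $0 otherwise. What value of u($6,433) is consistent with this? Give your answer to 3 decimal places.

0.137

The first gamble pins u($9,642): it must equal 0.28·1 + 0.72·0 = 0.28.
The second indifference gives u($6,433) = 0.49·u($9,642) + 0.51·u($0) = 0.49·0.28 + 0.51·0.00 = 0.1372.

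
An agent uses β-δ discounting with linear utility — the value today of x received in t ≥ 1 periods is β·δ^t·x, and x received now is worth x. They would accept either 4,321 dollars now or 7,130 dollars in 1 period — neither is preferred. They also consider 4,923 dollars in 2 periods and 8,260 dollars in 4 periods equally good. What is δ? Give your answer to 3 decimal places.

δ ≈ 0.772

Both payoffs in the second observation are in the future, so β drops out: δ^2·4923 = δ^4·8260 ⇒ δ^2 = 4923/8260 = 0.59600, so δ = 0.77201.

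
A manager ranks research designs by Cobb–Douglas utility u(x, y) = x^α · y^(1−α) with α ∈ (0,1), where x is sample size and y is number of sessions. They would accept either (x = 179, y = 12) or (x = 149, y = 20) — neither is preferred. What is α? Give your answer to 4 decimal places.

Indifference: 179^α · 12^(1−α) = 149^α · 20^(1−α).
Taking logs: α·ln 179 + (1−α)·ln 12 = α·ln 149 + (1−α)·ln 20, i.e. α·0.1834395 = (1−α)·0.5108256.
So α/(1−α) = (0.5108256)/(0.1834395) = 2.7847089, and α = 2.7847089/3.7847089 ≈ 0.7358.

α ≈ 0.7358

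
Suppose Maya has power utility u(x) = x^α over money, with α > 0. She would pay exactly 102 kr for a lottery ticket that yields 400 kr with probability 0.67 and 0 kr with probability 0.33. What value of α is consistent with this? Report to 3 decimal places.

α ≈ 0.293

The lottery's expected utility is 0.67·u(400) + 0.33·u(0) = 0.67·400^α (since u(0) = 0 for α > 0).
Indifference: 102^α = 0.67·400^α, so (102/400)^α = 0.67.
Take logs: α = ln 0.67 / ln(102/400) ≈ 0.29307.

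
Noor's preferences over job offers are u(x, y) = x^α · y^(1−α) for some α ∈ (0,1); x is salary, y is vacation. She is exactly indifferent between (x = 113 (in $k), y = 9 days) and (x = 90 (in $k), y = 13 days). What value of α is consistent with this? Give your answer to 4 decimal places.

α ≈ 0.6177

Indifference: 113^α · 9^(1−α) = 90^α · 13^(1−α).
Taking logs: α·ln 113 + (1−α)·ln 9 = α·ln 90 + (1−α)·ln 13, i.e. α·0.2275781 = (1−α)·0.3677248.
With A = 0.2275781 and B = 0.3677248: α·A = (1−α)·B, so α = B/(A+B) = 0.3677248/0.5953029 ≈ 0.6177.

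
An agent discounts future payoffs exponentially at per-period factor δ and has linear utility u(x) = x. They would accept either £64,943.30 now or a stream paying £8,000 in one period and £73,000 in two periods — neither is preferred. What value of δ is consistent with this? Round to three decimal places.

δ ≈ 0.890

Equating present values: 64943.30 = 8000δ + 73000δ².
That is, 73000δ² + 8000δ − 64943.30 = 0, a quadratic in δ.
The positive root is δ = [−8000 + √(8000² + 4·73000·64943.30)] / (2·73000) = (−8000 + 137940.000)/146000 ≈ 0.890.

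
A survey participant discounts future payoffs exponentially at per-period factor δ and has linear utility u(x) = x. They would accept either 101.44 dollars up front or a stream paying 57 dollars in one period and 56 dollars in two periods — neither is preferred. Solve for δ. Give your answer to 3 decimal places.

The stream is worth 57δ + 56δ² today, so 57δ + 56δ² = 101.44.
That is, 56δ² + 57δ − 101.44 = 0, a quadratic in δ.
δ = (−57 + √(57² + 4·56·101.44)) / (2·56) = (−57 + √25971.56) / 112 ≈ 0.930.

δ ≈ 0.930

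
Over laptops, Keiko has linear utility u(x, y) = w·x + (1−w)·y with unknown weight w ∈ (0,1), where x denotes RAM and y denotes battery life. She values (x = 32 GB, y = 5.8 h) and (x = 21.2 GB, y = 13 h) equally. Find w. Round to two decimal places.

Indifference: w·32 + (1−w)·5.8 = w·21.2 + (1−w)·13.
Rearranging, 10.8·w − 7.2·(1−w) = 0.
The marginal rate of substitution is 7.2/10.8, so w = 7.2/(10.8+7.2) = 0.40.

w = 0.40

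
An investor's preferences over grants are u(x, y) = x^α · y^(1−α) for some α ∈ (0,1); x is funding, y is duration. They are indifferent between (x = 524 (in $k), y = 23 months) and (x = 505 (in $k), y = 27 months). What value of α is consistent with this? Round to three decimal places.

α ≈ 0.813

Indifference: 524^α · 23^(1−α) = 505^α · 27^(1−α).
Rearrange to (524/505)^α = (27/23)^(1−α) and take logs: α·0.036933 = (1−α)·0.160343.
So α/(1−α) = (0.160343)/(0.036933) = 4.341456, and α = 4.341456/5.341456 ≈ 0.813.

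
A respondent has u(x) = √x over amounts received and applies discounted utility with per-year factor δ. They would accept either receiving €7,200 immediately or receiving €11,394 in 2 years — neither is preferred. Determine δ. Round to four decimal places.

The payoff in 2 years is discounted by δ^2, so u(7200) = δ^2·u(11394) and δ^2 = u(7200)/u(11394).
With u(x) = √x: δ^2 = √7200/√11394 = √(7200/11394) = 0.79493.
Hence δ = (0.79493)^(1/2) = 0.891588.

δ ≈ 0.8916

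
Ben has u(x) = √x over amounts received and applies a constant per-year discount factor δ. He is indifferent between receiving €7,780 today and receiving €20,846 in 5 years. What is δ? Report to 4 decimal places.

The payoff in 5 years is discounted by δ^5, so u(7780) = δ^5·u(20846) and δ^5 = u(7780)/u(20846).
With u(x) = √x: δ^5 = √7780/√20846 = √(7780/20846) = 0.61091.
Hence δ = (0.61091)^(1/5) = 0.906141.

δ ≈ 0.9061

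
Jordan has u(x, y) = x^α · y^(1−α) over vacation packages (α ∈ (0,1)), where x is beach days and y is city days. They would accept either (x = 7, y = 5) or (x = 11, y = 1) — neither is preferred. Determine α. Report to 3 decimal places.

Indifference: 7^α · 5^(1−α) = 11^α · 1^(1−α).
Rearrange to (7/11)^α = (1/5)^(1−α) and take logs: α·-0.451985 = (1−α)·-1.609438.
Thus α·(-2.061423) = -1.609438, so α = -1.609438/-2.061423 ≈ 0.781.

α ≈ 0.781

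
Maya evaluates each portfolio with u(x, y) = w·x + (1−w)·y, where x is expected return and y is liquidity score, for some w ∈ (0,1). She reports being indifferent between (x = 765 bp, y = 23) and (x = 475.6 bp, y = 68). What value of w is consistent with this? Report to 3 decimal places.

Indifference: w·765 + (1−w)·23 = w·475.6 + (1−w)·68.
Collecting terms: w·289.4 = (1−w)·45.
So w/(1−w) = 45/289.4 = 0.1555, giving w = 45/(289.4+45) = 0.135.

w = 0.135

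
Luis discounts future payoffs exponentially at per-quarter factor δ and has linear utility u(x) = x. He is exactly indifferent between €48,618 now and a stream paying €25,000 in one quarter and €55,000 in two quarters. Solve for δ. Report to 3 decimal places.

Equating present values: 48618 = 25000δ + 55000δ².
So 55000δ² + 25000δ − 48618 = 0.
By the quadratic formula (taking the positive root), δ = (−25000 + √11320960000.00) / 110000 ≈ 0.740.

δ ≈ 0.740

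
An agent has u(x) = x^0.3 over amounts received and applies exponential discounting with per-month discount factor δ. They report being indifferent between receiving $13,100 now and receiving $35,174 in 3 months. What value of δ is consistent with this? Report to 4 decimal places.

δ ≈ 0.9060

Equating discounted utilities: u(13100) = δ^3·u(35174) ⇒ δ^3 = u(13100)/u(35174).
Since u(x) = x^0.3, δ^3 = (13100/35174)^0.3 = 0.37243^0.3 = 0.74356.
Hence δ = (0.74356)^(1/3) = 0.905952.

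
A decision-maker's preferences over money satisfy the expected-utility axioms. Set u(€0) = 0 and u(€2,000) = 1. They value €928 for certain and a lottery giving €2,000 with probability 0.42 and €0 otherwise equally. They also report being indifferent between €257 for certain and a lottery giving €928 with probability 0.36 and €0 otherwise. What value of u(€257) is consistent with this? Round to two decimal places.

First, u(€928) = 0.42·u(€2,000) + 0.58·u(€0) = 0.42.
Chaining: u(€257) = 0.36·0.42 + 0.64·0.00 = 0.1512.

0.15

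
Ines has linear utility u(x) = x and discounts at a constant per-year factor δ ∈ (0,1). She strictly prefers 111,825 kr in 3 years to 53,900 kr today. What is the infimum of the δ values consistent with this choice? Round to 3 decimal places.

δ > 0.784

The preference means 53900 < δ^3·111825.
So δ^3 > 53900/111825 = 0.48200; taking the cube root of both positive sides preserves the inequality.
δ > (53900/111825)^(1/3) ≈ 0.784.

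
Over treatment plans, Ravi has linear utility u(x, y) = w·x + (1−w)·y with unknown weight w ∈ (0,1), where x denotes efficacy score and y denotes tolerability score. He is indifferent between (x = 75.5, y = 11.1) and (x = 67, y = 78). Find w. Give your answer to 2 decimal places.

w = 0.89

u(75.5,11.1) = u(67,78) means w·75.5 + (1−w)·11.1 = w·67 + (1−w)·78.
Collecting terms: w·8.5 = (1−w)·66.9.
So w/(1−w) = 66.9/8.5 = 7.8706, giving w = 66.9/(8.5+66.9) = 0.89.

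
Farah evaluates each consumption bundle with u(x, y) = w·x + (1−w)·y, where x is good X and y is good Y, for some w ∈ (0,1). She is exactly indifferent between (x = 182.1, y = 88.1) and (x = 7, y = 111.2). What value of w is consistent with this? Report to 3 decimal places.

u(182.1,88.1) = u(7,111.2) means w·182.1 + (1−w)·88.1 = w·7 + (1−w)·111.2.
Collecting terms: w·175.1 = (1−w)·23.1.
So w/(1−w) = 23.1/175.1 = 0.1319, giving w = 23.1/(175.1+23.1) = 0.117.

w = 0.117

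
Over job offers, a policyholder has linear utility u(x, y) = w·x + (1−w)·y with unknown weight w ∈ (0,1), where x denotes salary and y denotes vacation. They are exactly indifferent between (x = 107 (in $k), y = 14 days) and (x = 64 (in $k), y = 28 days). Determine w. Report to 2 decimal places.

Equating utilities: w·107 + (1−w)·14 = w·64 + (1−w)·28.
w·(107−64) = (1−w)·(28−14), i.e. w·43 = (1−w)·14.
So w/(1−w) = 14/43 = 0.3256, giving w = 14/(43+14) = 0.25.

w = 0.25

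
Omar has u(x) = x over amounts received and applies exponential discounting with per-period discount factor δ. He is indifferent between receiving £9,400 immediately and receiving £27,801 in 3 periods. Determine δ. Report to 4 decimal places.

δ ≈ 0.6967

Equating discounted utilities: u(9400) = δ^3·u(27801) ⇒ δ^3 = u(9400)/u(27801).
With u(x) = x: δ^3 = 9400/27801 = 0.33812.
Taking the cube root: δ = 0.33812^(1/3) ≈ 0.6967.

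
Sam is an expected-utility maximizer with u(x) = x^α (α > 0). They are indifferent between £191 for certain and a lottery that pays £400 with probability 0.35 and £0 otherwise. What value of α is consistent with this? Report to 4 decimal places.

The lottery's expected utility is 0.35·u(400) + 0.65·u(0) = 0.35·400^α (since u(0) = 0 for α > 0).
Indifference: 191^α = 0.35·400^α, so (191/400)^α = 0.35.
α = ln(0.35) / ln(191/400) = -1.0498221/-0.7391911 ≈ 1.4202.

α ≈ 1.4202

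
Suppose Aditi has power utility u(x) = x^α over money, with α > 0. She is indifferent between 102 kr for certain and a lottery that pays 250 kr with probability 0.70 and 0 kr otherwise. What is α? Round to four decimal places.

α ≈ 0.3979

The lottery's expected utility is 0.70·u(250) + 0.30·u(0) = 0.70·250^α (since u(0) = 0 for α > 0).
Indifference: 102^α = 0.70·250^α, so (102/250)^α = 0.70.
Taking logs: α·ln(102/250) = ln(0.70), so α = -0.3566749 / -0.8964881 ≈ 0.3979.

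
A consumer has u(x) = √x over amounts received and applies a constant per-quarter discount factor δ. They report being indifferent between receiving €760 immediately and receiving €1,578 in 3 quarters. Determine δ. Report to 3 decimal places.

δ ≈ 0.885

Indifference means u(760) = δ^3 · u(1578), so δ^3 = u(760)/u(1578).
Since u(x) = √x, δ^3 = √(760/1578) = 0.69399.
Hence δ = (0.69399)^(1/3) = 0.88536.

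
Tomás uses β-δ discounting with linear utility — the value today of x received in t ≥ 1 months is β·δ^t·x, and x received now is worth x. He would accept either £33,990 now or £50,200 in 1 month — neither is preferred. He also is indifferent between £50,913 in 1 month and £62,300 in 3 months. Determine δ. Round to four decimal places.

δ ≈ 0.9040

From the later pair, β·δ^1·50913 = β·δ^3·62300; dividing through, δ^2 = 50913/62300 = 0.81722, so δ = 0.90400.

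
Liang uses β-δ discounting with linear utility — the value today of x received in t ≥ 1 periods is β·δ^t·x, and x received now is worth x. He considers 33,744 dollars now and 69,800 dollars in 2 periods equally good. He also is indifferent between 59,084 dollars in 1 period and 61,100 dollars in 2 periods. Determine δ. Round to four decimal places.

From the later pair, β·δ^1·59084 = β·δ^2·61100; dividing through, δ = 59084/61100 = 0.96700.

δ ≈ 0.9670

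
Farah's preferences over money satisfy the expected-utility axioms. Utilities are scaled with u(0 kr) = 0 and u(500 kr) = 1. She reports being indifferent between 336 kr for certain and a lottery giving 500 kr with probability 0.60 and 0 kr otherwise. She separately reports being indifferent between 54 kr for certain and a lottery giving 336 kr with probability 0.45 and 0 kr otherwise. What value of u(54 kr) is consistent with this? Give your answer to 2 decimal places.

0.27

The first gamble pins u(336 kr): it must equal 0.60·1 + 0.40·0 = 0.60.
Chaining: u(54 kr) = 0.45·0.60 + 0.55·0.00 = 0.2700.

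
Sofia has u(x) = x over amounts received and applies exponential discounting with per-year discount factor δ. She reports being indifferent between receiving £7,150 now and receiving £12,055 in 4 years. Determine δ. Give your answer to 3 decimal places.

Equating discounted utilities: u(7150) = δ^4·u(12055) ⇒ δ^4 = u(7150)/u(12055).
With u(x) = x: δ^4 = 7150/12055 = 0.59311.
Taking the 4th root: δ = 0.59311^(1/4) ≈ 0.878.

δ ≈ 0.878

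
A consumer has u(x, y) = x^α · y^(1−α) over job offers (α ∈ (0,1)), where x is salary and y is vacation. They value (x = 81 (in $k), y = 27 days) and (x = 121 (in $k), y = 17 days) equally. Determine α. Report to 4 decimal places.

α ≈ 0.5355

Set the two utilities equal: 81^α·27^(1−α) = 121^α·17^(1−α).
(81/121)^α = (17/27)^(1−α); take logs: α·ln(81/121) = (1−α)·ln(17/27), i.e. α·-0.4013414 = (1−α)·-0.4626235.
So α/(1−α) = (-0.4626235)/(-0.4013414) = 1.1526932, and α = 1.1526932/2.1526932 ≈ 0.5355.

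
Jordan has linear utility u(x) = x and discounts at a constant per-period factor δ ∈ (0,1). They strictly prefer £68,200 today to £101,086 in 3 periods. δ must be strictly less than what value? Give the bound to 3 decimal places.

δ < 0.877

Under u(x) = x this choice says 68200 > δ^3·101086.
Hence δ^3 < 68200/101086 = 0.67467, and x ↦ x^(1/3) is increasing on (0,∞).
δ < (68200/101086)^(1/3) ≈ 0.877.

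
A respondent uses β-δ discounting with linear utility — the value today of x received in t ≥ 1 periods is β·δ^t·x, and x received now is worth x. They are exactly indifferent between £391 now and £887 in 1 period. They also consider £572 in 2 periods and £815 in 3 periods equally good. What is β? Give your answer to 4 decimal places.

β ≈ 0.6281

From the later pair, β·δ^2·572 = β·δ^3·815; dividing through, δ = 572/815 = 0.70184.
Substituting δ into 391 = β·δ·887: β = 391/(622.533) ≈ 0.6281.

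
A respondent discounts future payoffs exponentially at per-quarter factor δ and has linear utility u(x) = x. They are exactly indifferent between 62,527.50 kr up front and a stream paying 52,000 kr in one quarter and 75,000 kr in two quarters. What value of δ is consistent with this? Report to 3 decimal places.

δ ≈ 0.630

Equating present values: 62527.50 = 52000δ + 75000δ².
So 75000δ² + 52000δ − 62527.50 = 0.
δ = (−52000 + √(52000² + 4·75000·62527.50)) / (2·75000) = (−52000 + √21462250000.00) / 150000 ≈ 0.630.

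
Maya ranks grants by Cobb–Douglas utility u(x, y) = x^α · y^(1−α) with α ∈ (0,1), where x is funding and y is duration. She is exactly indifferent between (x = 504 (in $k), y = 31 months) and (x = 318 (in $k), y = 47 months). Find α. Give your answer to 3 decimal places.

Indifference: 504^α · 31^(1−α) = 318^α · 47^(1−α).
Taking logs: α·ln 504 + (1−α)·ln 31 = α·ln 318 + (1−α)·ln 47, i.e. α·0.460525 = (1−α)·0.416160.
Thus α·(0.876685) = 0.416160, so α = 0.416160/0.876685 ≈ 0.475.

α ≈ 0.475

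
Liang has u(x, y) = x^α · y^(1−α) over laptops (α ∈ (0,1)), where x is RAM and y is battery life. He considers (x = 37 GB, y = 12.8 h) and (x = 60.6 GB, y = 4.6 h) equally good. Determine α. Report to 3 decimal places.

The Cobb–Douglas utilities coincide, so 37^α·12.8^(1−α) = 60.6^α·4.6^(1−α).
Taking logs: α·ln 37 + (1−α)·ln 12.8 = α·ln 60.6 + (1−α)·ln 4.6, i.e. α·-0.493377 = (1−α)·-1.023389.
Thus α·(-1.516766) = -1.023389, so α = -1.023389/-1.516766 ≈ 0.675.

α ≈ 0.675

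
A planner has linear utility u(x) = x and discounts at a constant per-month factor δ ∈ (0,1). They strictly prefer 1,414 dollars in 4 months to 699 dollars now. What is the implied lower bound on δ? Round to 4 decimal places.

The preference means 699 < δ^4·1414.
Dividing by 1414: δ^4 > 0.49434. Both sides are positive, so the 4th root keeps the direction.
δ > (699/1414)^(1/4) ≈ 0.8385.

δ > 0.8385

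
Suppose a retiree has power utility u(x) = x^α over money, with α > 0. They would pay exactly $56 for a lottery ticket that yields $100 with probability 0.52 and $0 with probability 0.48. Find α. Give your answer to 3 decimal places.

α ≈ 1.128

The lottery's expected utility is 0.52·u(100) + 0.48·u(0) = 0.52·100^α (since u(0) = 0 for α > 0).
Indifference: 56^α = 0.52·100^α, so (56/100)^α = 0.52.
Take logs: α = ln 0.52 / ln(56/100) ≈ 1.12781.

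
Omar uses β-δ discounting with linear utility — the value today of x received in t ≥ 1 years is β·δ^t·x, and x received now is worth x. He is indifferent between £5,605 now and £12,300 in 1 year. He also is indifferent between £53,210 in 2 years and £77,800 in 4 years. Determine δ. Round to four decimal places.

From the later pair, β·δ^2·53210 = β·δ^4·77800; dividing through, δ^2 = 53210/77800 = 0.68393, so δ = 0.82700.

δ ≈ 0.8270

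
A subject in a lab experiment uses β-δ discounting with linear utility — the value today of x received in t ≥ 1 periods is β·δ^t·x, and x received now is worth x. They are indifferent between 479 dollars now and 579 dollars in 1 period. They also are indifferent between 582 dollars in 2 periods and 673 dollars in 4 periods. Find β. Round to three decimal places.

β ≈ 0.890

From the later pair, β·δ^2·582 = β·δ^4·673; dividing through, δ^2 = 582/673 = 0.86478, so δ = 0.92994.
Substituting δ into 479 = β·δ·579: β = 479/(538.434) ≈ 0.890.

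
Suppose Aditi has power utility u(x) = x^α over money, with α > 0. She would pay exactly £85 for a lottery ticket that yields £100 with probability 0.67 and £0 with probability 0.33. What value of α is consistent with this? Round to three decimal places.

Since u(0) = 0, the lottery's EU is 0.67·100^α.
Indifference: 85^α = 0.67·100^α, so (85/100)^α = 0.67.
Taking logs: α·ln(85/100) = ln(0.67), so α = -0.400478 / -0.162519 ≈ 2.464.

α ≈ 2.464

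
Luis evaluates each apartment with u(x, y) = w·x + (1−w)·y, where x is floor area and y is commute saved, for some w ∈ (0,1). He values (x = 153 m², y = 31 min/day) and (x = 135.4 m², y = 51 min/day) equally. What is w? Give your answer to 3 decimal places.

Indifference: w·153 + (1−w)·31 = w·135.4 + (1−w)·51.
w·(153−135.4) = (1−w)·(51−31), i.e. w·17.6 = (1−w)·20.
So w/(1−w) = 20/17.6 = 1.1364, giving w = 20/(17.6+20) = 0.532.

w = 0.532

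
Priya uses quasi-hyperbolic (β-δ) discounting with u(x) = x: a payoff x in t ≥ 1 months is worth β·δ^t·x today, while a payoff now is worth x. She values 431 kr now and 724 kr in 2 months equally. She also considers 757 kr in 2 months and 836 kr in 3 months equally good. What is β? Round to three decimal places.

From the later pair, β·δ^2·757 = β·δ^3·836; dividing through, δ = 757/836 = 0.90550.
Substituting δ into 431 = β·δ^2·724: β = 431/(593.633) ≈ 0.726.

β ≈ 0.726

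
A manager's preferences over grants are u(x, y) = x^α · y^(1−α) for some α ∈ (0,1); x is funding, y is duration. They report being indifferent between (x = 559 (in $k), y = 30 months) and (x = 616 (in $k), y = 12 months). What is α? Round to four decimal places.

Set the two utilities equal: 559^α·30^(1−α) = 616^α·12^(1−α).
Taking logs: α·ln 559 + (1−α)·ln 30 = α·ln 616 + (1−α)·ln 12, i.e. α·-0.0970975 = (1−α)·-0.9162907.
So α/(1−α) = (-0.9162907)/(-0.0970975) = 9.4368104, and α = 9.4368104/10.4368104 ≈ 0.9042.

α ≈ 0.9042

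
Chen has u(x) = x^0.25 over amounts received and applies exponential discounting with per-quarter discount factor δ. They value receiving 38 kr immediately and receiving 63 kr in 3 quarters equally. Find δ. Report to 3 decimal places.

δ ≈ 0.959

The payoff in 3 quarters is discounted by δ^3, so u(38) = δ^3·u(63) and δ^3 = u(38)/u(63).
With u(x) = x^0.25: δ^3 = 38^0.25/63^0.25 = (38/63)^0.25 = 0.88127.
Hence δ = (0.88127)^(1/3) = 0.95875.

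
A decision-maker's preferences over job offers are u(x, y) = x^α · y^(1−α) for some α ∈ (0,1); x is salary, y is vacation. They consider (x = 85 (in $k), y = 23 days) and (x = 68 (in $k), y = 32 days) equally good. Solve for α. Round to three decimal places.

The Cobb–Douglas utilities coincide, so 85^α·23^(1−α) = 68^α·32^(1−α).
Taking logs: α·ln 85 + (1−α)·ln 23 = α·ln 68 + (1−α)·ln 32, i.e. α·0.223144 = (1−α)·0.330242.
Thus α·(0.553386) = 0.330242, so α = 0.330242/0.553386 ≈ 0.597.

α ≈ 0.597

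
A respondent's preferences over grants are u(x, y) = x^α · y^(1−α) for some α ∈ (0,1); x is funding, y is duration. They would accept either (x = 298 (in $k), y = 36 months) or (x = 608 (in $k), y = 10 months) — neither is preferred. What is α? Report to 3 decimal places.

Set the two utilities equal: 298^α·36^(1−α) = 608^α·10^(1−α).
(298/608)^α = (10/36)^(1−α); take logs: α·ln(298/608) = (1−α)·ln(10/36), i.e. α·-0.713081 = (1−α)·-1.280934.
With A = -0.713081 and B = -1.280934: α·A = (1−α)·B, so α = B/(A+B) = -1.280934/-1.994015 ≈ 0.642.

α ≈ 0.642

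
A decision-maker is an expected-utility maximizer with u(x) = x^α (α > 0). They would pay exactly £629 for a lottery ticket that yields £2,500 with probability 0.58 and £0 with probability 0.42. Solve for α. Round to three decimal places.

EU(lottery) = 0.58·2500^α + 0.42·0 = 0.58·2500^α.
Indifference: 629^α = 0.58·2500^α, so (629/2500)^α = 0.58.
Taking logs: α·ln(629/2500) = ln(0.58), so α = -0.544727 / -1.379915 ≈ 0.395.

α ≈ 0.395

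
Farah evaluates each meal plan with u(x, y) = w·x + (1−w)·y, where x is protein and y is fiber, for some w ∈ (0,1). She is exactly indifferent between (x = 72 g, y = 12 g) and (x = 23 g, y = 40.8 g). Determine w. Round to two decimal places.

Indifference: w·72 + (1−w)·12 = w·23 + (1−w)·40.8.
Rearranging, 49·w − 28.8·(1−w) = 0.
So w/(1−w) = 28.8/49 = 0.5878, giving w = 28.8/(49+28.8) = 0.37.

w = 0.37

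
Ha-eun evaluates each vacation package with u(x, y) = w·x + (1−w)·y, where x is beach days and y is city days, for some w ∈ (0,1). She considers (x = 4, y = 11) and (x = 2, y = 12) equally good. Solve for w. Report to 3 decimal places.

Equating utilities: w·4 + (1−w)·11 = w·2 + (1−w)·12.
w·(4−2) = (1−w)·(12−11), i.e. w·2 = (1−w)·1.
So w/(1−w) = 1/2 = 0.5000, giving w = 1/(2+1) = 0.333.

w = 0.333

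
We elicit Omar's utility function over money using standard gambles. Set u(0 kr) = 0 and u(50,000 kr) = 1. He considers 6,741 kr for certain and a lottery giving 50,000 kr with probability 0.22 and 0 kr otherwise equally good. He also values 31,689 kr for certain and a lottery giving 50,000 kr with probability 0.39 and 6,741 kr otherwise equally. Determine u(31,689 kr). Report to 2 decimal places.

0.52

First, u(6,741 kr) = 0.22·u(50,000 kr) + 0.78·u(0 kr) = 0.22.
The second indifference gives u(31,689 kr) = 0.39·u(50,000 kr) + 0.61·u(6,741 kr) = 0.39·1.00 + 0.61·0.22 = 0.5242.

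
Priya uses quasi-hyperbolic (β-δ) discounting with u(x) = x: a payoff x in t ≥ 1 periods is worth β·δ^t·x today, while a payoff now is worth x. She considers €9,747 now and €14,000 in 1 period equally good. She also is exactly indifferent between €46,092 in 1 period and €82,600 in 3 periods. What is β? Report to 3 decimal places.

β ≈ 0.932

The second indifference involves only future payoffs, so β cancels: β·δ^1·46092 = β·δ^3·82600, giving δ^2 = 46092/82600 = 0.55801, so δ = 0.74700.
Substituting δ into 9747 = β·δ·14000: β = 9747/(10458.052) ≈ 0.932.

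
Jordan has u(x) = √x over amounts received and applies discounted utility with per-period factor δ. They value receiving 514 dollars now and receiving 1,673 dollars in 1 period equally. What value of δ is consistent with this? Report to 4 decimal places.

δ ≈ 0.5543

Equating discounted utilities: u(514) = δ·u(1673) ⇒ δ = u(514)/u(1673).
With u(x) = √x: δ = √514/√1673 = √(514/1673) = 0.55429.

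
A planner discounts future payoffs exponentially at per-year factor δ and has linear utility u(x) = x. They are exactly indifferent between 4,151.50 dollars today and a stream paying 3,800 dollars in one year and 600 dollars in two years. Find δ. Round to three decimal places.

Equating present values: 4151.50 = 3800δ + 600δ².
That is, 600δ² + 3800δ − 4151.50 = 0, a quadratic in δ.
The positive root is δ = [−3800 + √(3800² + 4·600·4151.50)] / (2·600) = (−3800 + 4940.000)/1200 ≈ 0.950.

δ ≈ 0.950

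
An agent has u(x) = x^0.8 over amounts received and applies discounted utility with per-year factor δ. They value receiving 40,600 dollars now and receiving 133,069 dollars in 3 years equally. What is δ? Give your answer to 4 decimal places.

Indifference means u(40600) = δ^3 · u(133069), so δ^3 = u(40600)/u(133069).
Since u(x) = x^0.8, δ^3 = (40600/133069)^0.8 = 0.30510^0.8 = 0.38686.
So δ = 0.38686^(1/3) ≈ 0.7287.

δ ≈ 0.7287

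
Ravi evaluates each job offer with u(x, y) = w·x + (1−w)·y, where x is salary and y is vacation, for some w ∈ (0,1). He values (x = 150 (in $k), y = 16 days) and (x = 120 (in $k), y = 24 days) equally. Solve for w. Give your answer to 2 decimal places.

w = 0.21

u(150,16) = u(120,24) means w·150 + (1−w)·16 = w·120 + (1−w)·24.
Rearranging, 30·w − 8·(1−w) = 0.
The marginal rate of substitution is 8/30, so w = 8/(30+8) = 0.21.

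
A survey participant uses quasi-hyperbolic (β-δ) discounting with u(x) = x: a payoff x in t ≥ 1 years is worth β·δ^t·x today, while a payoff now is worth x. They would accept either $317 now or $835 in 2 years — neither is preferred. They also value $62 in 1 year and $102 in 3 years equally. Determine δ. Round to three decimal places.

From the later pair, β·δ^1·62 = β·δ^3·102; dividing through, δ^2 = 62/102 = 0.60784, so δ = 0.77964.

δ ≈ 0.780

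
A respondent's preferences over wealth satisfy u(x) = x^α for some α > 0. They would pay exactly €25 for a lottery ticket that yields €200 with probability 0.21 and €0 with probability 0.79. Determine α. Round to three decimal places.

α ≈ 0.751

The lottery's expected utility is 0.21·u(200) + 0.79·u(0) = 0.21·200^α (since u(0) = 0 for α > 0).
Indifference: 25^α = 0.21·200^α, so (25/200)^α = 0.21.
Taking logs: α·ln(25/200) = ln(0.21), so α = -1.560648 / -2.079442 ≈ 0.751.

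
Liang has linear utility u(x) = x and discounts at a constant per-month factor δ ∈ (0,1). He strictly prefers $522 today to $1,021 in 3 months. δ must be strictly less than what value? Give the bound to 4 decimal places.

Under u(x) = x this choice says 522 > δ^3·1021.
Dividing by 1021: δ^3 < 0.51126. Both sides are positive, so the cube root keeps the direction.
δ < 0.51126^(1/3) = 0.7996.

δ < 0.7996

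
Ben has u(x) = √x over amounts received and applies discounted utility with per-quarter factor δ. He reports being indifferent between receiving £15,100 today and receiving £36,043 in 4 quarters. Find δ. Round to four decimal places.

δ ≈ 0.8970

The payoff in 4 quarters is discounted by δ^4, so u(15100) = δ^4·u(36043) and δ^4 = u(15100)/u(36043).
With u(x) = √x: δ^4 = √15100/√36043 = √(15100/36043) = 0.64726.
Taking the 4th root: δ = 0.64726^(1/4) ≈ 0.8970.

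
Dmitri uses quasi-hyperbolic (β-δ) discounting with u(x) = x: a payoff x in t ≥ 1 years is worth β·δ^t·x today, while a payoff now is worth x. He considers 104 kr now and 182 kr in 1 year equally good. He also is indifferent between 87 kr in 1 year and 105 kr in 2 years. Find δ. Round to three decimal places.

Both payoffs in the second observation are in the future, so β drops out: δ^1·87 = δ^2·105 ⇒ δ = 87/105 = 0.82857.

δ ≈ 0.829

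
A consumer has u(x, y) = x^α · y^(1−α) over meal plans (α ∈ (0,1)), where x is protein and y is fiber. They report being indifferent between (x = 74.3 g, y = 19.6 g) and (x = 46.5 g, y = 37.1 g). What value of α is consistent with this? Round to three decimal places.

Indifference: 74.3^α · 19.6^(1−α) = 46.5^α · 37.1^(1−α).
Rearrange to (74.3/46.5)^α = (37.1/19.6)^(1−α) and take logs: α·0.468659 = (1−α)·0.638087.
So α/(1−α) = (0.638087)/(0.468659) = 1.361517, and α = 1.361517/2.361517 ≈ 0.577.

α ≈ 0.577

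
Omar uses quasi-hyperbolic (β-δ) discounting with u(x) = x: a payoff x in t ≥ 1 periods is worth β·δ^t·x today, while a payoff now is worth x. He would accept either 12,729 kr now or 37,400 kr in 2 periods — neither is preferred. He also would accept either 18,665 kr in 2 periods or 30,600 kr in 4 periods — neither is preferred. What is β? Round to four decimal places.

Both payoffs in the second observation are in the future, so β drops out: δ^2·18665 = δ^4·30600 ⇒ δ^2 = 18665/30600 = 0.60997, so δ = 0.78100.
The first indifference: 12729 = β·δ^2·37400, so β = 12729/(δ^2·37400) = 12729/(0.60997·37400) ≈ 0.5580.

β ≈ 0.5580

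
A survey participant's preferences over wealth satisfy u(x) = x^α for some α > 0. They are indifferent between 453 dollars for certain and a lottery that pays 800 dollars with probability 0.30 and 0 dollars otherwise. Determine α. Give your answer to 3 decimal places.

α ≈ 2.117

EU(lottery) = 0.30·800^α + 0.70·0 = 0.30·800^α.
Indifference: 453^α = 0.30·800^α, so (453/800)^α = 0.30.
α = ln(0.30) / ln(453/800) = -1.203973/-0.568720 ≈ 2.117.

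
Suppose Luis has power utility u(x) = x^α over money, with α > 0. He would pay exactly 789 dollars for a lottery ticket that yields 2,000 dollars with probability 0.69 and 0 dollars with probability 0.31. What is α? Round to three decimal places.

Since u(0) = 0, the lottery's EU is 0.69·2000^α.
Indifference: 789^α = 0.69·2000^α, so (789/2000)^α = 0.69.
Taking logs: α·ln(789/2000) = ln(0.69), so α = -0.371064 / -0.930136 ≈ 0.399.

α ≈ 0.399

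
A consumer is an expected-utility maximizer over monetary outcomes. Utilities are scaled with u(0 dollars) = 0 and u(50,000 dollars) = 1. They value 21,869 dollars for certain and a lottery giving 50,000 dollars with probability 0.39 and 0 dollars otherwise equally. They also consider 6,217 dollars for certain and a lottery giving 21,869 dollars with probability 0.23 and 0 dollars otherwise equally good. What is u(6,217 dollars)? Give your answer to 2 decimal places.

First, u(21,869 dollars) = 0.39·u(50,000 dollars) + 0.61·u(0 dollars) = 0.39.
Chaining: u(6,217 dollars) = 0.23·0.39 + 0.77·0.00 = 0.0897.

0.09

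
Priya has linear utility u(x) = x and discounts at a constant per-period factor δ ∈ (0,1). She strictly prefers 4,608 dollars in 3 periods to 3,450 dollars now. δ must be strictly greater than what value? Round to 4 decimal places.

δ > 0.9080

Comparing present values: 3450 < δ^3·4608.
Dividing by 4608: δ^3 > 0.74870. Both sides are positive, so the cube root keeps the direction.
δ > (3450/4608)^(1/3) ≈ 0.9080.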